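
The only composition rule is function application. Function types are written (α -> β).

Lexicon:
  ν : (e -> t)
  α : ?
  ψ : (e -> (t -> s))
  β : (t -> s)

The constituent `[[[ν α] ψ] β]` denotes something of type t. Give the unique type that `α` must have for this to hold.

((e -> t) -> ((e -> (t -> s)) -> ((t -> s) -> t)))

[[[ν α] ψ] β] must have type t. The sister β has type (t -> s); that is not a function onto t, so [[ν α] ψ] must be the functor, of type ((t -> s) -> t).
[[ν α] ψ] must have type ((t -> s) -> t). The sister ψ has type (e -> (t -> s)); that is not a function onto ((t -> s) -> t), so [ν α] must be the functor, of type ((e -> (t -> s)) -> ((t -> s) -> t)).
[ν α] must have type ((e -> (t -> s)) -> ((t -> s) -> t)). The sister ν has type (e -> t); that is not a function onto ((e -> (t -> s)) -> ((t -> s) -> t)), so α must be the functor, of type ((e -> t) -> ((e -> (t -> s)) -> ((t -> s) -> t))).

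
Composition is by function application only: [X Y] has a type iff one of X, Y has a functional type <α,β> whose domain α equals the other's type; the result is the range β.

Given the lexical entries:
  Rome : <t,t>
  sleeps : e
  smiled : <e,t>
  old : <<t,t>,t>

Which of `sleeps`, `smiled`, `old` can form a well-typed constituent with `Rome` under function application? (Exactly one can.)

sleeps : e — neither side's domain matches the other.
smiled : <e,t> — neither side's domain matches the other.
old — combines: old : <<t,t>,t> takes Rome : <t,t> as argument, giving t.

old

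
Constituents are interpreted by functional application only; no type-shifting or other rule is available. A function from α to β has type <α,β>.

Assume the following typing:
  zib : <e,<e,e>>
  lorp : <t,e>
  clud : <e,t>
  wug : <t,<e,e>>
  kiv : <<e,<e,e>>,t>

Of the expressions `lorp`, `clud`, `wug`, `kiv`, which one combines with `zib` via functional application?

kiv

lorp : <t,e> — no; zib wants e, and lorp wants t.
clud : <e,t> — no; zib wants e, and clud wants e.
wug : <t,<e,e>> — no; zib wants e, and wug wants t.
kiv — combines: kiv : <<e,<e,e>>,t> takes zib : <e,<e,e>> as argument, giving t.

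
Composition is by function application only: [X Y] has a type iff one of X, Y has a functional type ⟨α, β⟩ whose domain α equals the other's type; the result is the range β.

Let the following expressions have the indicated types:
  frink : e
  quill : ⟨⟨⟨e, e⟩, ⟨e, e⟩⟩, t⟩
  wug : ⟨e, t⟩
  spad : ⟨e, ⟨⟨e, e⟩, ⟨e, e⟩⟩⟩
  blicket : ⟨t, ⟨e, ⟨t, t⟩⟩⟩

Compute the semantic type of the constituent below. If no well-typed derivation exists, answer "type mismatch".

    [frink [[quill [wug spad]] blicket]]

type mismatch

At [wug spad]: neither ⟨e, t⟩ nor ⟨e, ⟨⟨e, e⟩, ⟨e, e⟩⟩⟩ can take the other as argument; the node is ill-typed.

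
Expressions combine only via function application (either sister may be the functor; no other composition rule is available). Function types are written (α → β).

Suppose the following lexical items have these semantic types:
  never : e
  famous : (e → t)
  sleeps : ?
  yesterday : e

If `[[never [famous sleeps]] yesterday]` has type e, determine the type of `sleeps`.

At [[never [famous sleeps]] yesterday] (required: e): yesterday is e, which is not a function with range e; hence [never [famous sleeps]] is the functor — type (e → e).
At [never [famous sleeps]] (required: (e → e)): never is e, which is not a function with range (e → e); hence [famous sleeps] is the functor — type (e → (e → e)).
At [famous sleeps] (required: (e → (e → e))): famous is (e → t), which is not a function with range (e → (e → e)); hence sleeps is the functor — type ((e → t) → (e → (e → e))).

((e → t) → (e → (e → e)))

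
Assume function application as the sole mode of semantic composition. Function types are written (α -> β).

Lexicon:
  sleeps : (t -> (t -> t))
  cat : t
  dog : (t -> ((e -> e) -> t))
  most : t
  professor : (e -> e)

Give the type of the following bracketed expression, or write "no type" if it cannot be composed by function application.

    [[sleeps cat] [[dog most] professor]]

t

[sleeps cat] — sleeps of type (t -> (t -> t)) combines with cat of type t: type (t -> t).
[dog most] — dog of type (t -> ((e -> e) -> t)) combines with most of type t: type ((e -> e) -> t).
[[dog most] professor] — [dog most] of type ((e -> e) -> t) combines with professor of type (e -> e): type t.
[[sleeps cat] [[dog most] professor]] — [sleeps cat] of type (t -> t) combines with [[dog most] professor] of type t: type t.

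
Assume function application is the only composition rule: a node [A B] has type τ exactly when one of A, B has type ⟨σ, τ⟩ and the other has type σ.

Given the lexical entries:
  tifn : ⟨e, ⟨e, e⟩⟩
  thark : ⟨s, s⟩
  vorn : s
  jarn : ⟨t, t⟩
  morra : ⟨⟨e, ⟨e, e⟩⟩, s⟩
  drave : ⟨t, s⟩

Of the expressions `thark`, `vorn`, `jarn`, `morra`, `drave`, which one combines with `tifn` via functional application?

thark : ⟨s, s⟩ — does not combine with tifn.
vorn : s — does not combine with tifn.
jarn : ⟨t, t⟩ — does not combine with tifn.
morra — combines: morra : ⟨⟨e, ⟨e, e⟩⟩, s⟩ takes tifn : ⟨e, ⟨e, e⟩⟩ as argument, giving s.
drave : ⟨t, s⟩ — does not combine with tifn.

morra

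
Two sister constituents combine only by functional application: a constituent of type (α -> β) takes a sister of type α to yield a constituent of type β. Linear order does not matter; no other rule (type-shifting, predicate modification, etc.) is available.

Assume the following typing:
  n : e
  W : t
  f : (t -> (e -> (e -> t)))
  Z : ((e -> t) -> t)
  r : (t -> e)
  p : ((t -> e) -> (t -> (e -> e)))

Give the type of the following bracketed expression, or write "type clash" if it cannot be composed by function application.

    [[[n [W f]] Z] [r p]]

(e -> e)

[W f]: (t -> (e -> (e -> t))) applied to t yields (e -> (e -> t)).
[n [W f]]: (e -> (e -> t)) applied to e yields (e -> t).
[[n [W f]] Z]: ((e -> t) -> t) applied to (e -> t) yields t.
[r p]: ((t -> e) -> (t -> (e -> e))) applied to (t -> e) yields (t -> (e -> e)).
[[[n [W f]] Z] [r p]]: (t -> (e -> e)) applied to t yields (e -> e).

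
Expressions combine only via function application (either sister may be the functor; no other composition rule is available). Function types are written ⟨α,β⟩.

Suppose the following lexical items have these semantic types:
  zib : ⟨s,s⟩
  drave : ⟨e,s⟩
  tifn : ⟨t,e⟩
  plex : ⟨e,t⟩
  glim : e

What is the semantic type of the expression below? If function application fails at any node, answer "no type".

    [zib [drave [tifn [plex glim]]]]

[plex glim] — plex of type ⟨e,t⟩ combines with glim of type e: type t.
[tifn [plex glim]] — tifn of type ⟨t,e⟩ combines with [plex glim] of type t: type e.
[drave [tifn [plex glim]]] — drave of type ⟨e,s⟩ combines with [tifn [plex glim]] of type e: type s.
[zib [drave [tifn [plex glim]]]] — zib of type ⟨s,s⟩ combines with [drave [tifn [plex glim]]] of type s: type s.

s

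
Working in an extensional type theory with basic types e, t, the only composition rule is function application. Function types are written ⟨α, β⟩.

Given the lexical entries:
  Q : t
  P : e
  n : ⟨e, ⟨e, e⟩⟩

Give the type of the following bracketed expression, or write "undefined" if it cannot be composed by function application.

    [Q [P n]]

At [P n], n : ⟨e, ⟨e, e⟩⟩ takes P : e, giving ⟨e, e⟩.
[Q [P n]]: t and ⟨e, e⟩ cannot combine by function application — type clash.

undefined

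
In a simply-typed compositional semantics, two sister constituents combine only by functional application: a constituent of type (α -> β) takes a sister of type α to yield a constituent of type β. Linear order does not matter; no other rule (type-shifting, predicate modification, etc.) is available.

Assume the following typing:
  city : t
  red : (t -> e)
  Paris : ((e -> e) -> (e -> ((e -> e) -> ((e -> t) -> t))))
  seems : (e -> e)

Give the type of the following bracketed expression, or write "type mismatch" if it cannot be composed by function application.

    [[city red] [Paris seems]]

[city red]: functor red : (t -> e), argument city : t; result e.
[Paris seems]: functor Paris : ((e -> e) -> (e -> ((e -> e) -> ((e -> t) -> t)))), argument seems : (e -> e); result (e -> ((e -> e) -> ((e -> t) -> t))).
[[city red] [Paris seems]]: functor [Paris seems] : (e -> ((e -> e) -> ((e -> t) -> t))), argument [city red] : e; result ((e -> e) -> ((e -> t) -> t)).

((e -> e) -> ((e -> t) -> t))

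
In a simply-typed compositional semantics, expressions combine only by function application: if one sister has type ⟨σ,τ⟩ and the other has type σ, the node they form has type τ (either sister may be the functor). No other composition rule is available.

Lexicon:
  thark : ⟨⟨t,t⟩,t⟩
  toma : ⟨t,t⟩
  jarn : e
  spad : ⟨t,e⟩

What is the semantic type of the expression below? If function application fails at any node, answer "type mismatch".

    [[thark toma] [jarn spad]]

type mismatch

[thark toma]: ⟨⟨t,t⟩,t⟩ applied to ⟨t,t⟩ yields t.
[jarn spad]: e and ⟨t,e⟩ cannot combine by function application — type clash.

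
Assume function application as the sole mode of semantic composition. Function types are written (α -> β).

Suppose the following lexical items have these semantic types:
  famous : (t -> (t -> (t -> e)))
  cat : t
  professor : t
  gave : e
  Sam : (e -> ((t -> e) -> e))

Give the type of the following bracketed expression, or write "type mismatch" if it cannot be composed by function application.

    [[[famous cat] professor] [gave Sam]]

e

At [famous cat], famous : (t -> (t -> (t -> e))) takes cat : t, giving (t -> (t -> e)).
At [[famous cat] professor], [famous cat] : (t -> (t -> e)) takes professor : t, giving (t -> e).
At [gave Sam], Sam : (e -> ((t -> e) -> e)) takes gave : e, giving ((t -> e) -> e).
At [[[famous cat] professor] [gave Sam]], [gave Sam] : ((t -> e) -> e) takes [[famous cat] professor] : (t -> e), giving e.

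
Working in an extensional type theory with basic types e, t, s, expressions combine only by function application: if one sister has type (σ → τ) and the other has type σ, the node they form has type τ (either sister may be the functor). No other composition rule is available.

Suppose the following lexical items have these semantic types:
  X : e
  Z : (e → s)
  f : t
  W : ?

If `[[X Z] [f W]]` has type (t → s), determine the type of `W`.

[[X Z] [f W]] is required to be (t → s). [X Z] : s cannot yield (t → s) as functor, so [f W] : (s → (t → s)).
[f W] is required to be (s → (t → s)). f : t cannot yield (s → (t → s)) as functor, so W : (t → (s → (t → s))).

(t → (s → (t → s)))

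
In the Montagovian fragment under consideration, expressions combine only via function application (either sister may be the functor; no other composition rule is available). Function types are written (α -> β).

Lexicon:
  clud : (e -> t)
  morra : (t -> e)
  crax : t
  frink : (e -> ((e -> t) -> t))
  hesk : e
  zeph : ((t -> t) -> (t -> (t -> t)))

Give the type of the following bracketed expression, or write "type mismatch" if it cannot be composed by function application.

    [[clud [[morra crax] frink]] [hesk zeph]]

[morra crax]: functor morra : (t -> e), argument crax : t; result e.
[[morra crax] frink]: functor frink : (e -> ((e -> t) -> t)), argument [morra crax] : e; result ((e -> t) -> t).
[clud [[morra crax] frink]]: functor [[morra crax] frink] : ((e -> t) -> t), argument clud : (e -> t); result t.
At [hesk zeph]: neither e nor ((t -> t) -> (t -> (t -> t))) can take the other as argument; the node is ill-typed.

type mismatch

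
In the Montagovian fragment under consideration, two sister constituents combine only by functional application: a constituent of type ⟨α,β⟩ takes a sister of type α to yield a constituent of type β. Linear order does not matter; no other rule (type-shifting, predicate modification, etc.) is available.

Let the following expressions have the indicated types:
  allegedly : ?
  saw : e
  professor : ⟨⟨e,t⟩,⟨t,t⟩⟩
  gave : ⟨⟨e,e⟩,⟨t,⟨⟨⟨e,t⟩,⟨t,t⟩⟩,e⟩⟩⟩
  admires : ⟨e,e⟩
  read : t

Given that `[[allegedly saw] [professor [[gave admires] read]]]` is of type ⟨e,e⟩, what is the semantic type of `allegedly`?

⟨e,⟨e,⟨e,e⟩⟩⟩

At [[allegedly saw] [professor [[gave admires] read]]] (required: ⟨e,e⟩): [professor [[gave admires] read]] is e, which is not a function with range ⟨e,e⟩; hence [allegedly saw] is the functor — type ⟨e,⟨e,e⟩⟩.
At [allegedly saw] (required: ⟨e,⟨e,e⟩⟩): saw is e, which is not a function with range ⟨e,⟨e,e⟩⟩; hence allegedly is the functor — type ⟨e,⟨e,⟨e,e⟩⟩⟩.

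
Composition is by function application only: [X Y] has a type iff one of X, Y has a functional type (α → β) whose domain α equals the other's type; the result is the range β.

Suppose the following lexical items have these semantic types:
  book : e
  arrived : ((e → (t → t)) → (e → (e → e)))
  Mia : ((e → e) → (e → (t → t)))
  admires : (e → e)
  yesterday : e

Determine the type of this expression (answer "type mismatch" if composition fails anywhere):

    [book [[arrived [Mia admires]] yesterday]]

e

At [Mia admires], Mia : ((e → e) → (e → (t → t))) takes admires : (e → e), giving (e → (t → t)).
At [arrived [Mia admires]], arrived : ((e → (t → t)) → (e → (e → e))) takes [Mia admires] : (e → (t → t)), giving (e → (e → e)).
At [[arrived [Mia admires]] yesterday], [arrived [Mia admires]] : (e → (e → e)) takes yesterday : e, giving (e → e).
At [book [[arrived [Mia admires]] yesterday]], [[arrived [Mia admires]] yesterday] : (e → e) takes book : e, giving e.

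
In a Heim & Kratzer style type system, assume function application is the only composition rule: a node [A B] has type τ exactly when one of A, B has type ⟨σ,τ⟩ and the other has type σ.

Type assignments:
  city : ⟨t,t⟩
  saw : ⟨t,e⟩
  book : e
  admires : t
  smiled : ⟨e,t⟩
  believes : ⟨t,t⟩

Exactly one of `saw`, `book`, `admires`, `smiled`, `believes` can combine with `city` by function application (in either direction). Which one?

saw : ⟨t,e⟩ — neither side's domain matches the other.
book : e — neither side's domain matches the other.
admires — combines: city : ⟨t,t⟩ takes admires : t as argument, giving t.
smiled : ⟨e,t⟩ — neither side's domain matches the other.
believes : ⟨t,t⟩ — neither side's domain matches the other.

admires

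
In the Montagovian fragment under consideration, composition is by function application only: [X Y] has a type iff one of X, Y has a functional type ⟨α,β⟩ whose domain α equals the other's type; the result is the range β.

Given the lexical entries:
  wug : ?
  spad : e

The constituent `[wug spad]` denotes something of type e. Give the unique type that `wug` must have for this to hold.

⟨e,e⟩

At [wug spad] (required: e): spad is e, which is not a function with range e; hence wug is the functor — type ⟨e,e⟩.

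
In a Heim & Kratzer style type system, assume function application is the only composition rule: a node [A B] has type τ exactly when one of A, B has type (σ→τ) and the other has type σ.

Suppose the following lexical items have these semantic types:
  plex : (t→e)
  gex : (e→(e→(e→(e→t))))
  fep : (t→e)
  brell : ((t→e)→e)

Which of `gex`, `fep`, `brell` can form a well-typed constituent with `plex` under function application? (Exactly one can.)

gex : (e→(e→(e→(e→t)))) — neither side's domain matches the other.
fep : (t→e) — neither side's domain matches the other.
brell — combines: brell : ((t→e)→e) takes plex : (t→e) as argument, giving e.

brell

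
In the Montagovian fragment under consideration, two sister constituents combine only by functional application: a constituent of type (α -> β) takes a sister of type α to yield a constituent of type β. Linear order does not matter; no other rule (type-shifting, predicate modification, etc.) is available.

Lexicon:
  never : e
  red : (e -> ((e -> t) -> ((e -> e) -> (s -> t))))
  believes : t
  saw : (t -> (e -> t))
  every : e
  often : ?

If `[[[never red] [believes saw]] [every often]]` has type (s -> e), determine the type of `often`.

For [[[never red] [believes saw]] [every often]] to have type (s -> e) with [[never red] [believes saw]] of type ((e -> e) -> (s -> t)), [every often] must be the function: [every often] : (((e -> e) -> (s -> t)) -> (s -> e)).
For [every often] to have type (((e -> e) -> (s -> t)) -> (s -> e)) with every of type e, often must be the function: often : (e -> (((e -> e) -> (s -> t)) -> (s -> e))).

(e -> (((e -> e) -> (s -> t)) -> (s -> e)))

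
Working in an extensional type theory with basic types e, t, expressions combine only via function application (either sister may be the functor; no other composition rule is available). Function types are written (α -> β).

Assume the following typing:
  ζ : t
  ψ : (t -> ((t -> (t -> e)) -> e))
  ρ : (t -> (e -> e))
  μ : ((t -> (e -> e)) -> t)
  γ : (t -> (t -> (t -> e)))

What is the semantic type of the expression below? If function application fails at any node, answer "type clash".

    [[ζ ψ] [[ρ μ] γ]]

[ζ ψ] — ψ of type (t -> ((t -> (t -> e)) -> e)) combines with ζ of type t: type ((t -> (t -> e)) -> e).
[ρ μ] — μ of type ((t -> (e -> e)) -> t) combines with ρ of type (t -> (e -> e)): type t.
[[ρ μ] γ] — γ of type (t -> (t -> (t -> e))) combines with [ρ μ] of type t: type (t -> (t -> e)).
[[ζ ψ] [[ρ μ] γ]] — [ζ ψ] of type ((t -> (t -> e)) -> e) combines with [[ρ μ] γ] of type (t -> (t -> e)): type e.

e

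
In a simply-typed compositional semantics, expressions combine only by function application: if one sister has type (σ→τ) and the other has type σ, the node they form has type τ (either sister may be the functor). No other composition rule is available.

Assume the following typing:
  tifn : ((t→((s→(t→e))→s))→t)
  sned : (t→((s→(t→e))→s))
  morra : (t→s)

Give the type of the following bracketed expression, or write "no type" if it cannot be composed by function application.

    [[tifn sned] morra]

[tifn sned]: ((t→((s→(t→e))→s))→t) applied to (t→((s→(t→e))→s)) yields t.
[[tifn sned] morra]: (t→s) applied to t yields s.

s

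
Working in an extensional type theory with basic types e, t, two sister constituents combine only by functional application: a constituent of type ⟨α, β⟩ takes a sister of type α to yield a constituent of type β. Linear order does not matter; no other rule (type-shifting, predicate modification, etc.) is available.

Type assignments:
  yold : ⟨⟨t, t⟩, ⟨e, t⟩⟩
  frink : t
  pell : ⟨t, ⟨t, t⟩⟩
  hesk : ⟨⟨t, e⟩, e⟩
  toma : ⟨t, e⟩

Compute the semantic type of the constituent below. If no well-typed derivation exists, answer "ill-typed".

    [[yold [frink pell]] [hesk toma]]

t

[frink pell]: pell is ⟨t, ⟨t, t⟩⟩, frink is t; result ⟨t, t⟩.
[yold [frink pell]]: yold is ⟨⟨t, t⟩, ⟨e, t⟩⟩, [frink pell] is ⟨t, t⟩; result ⟨e, t⟩.
[hesk toma]: hesk is ⟨⟨t, e⟩, e⟩, toma is ⟨t, e⟩; result e.
[[yold [frink pell]] [hesk toma]]: [yold [frink pell]] is ⟨e, t⟩, [hesk toma] is e; result t.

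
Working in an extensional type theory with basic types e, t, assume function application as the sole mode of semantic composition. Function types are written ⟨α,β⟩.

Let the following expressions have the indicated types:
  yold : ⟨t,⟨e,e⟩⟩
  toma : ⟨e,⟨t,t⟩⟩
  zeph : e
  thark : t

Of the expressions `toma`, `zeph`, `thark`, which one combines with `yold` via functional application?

toma : ⟨e,⟨t,t⟩⟩ — no; yold wants t, and toma wants e.
zeph : e — no; yold wants t, and zeph wants nothing (atomic).
thark — combines: yold : ⟨t,⟨e,e⟩⟩ takes thark : t as argument, giving ⟨e,e⟩.

thark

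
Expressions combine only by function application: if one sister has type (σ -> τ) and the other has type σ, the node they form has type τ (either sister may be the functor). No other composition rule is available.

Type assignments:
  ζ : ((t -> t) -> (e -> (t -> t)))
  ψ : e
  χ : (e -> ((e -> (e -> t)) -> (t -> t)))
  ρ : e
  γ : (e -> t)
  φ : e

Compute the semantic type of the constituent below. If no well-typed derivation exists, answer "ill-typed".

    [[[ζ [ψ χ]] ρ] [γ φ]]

ill-typed

[ψ χ]: functor χ : (e -> ((e -> (e -> t)) -> (t -> t))), argument ψ : e; result ((e -> (e -> t)) -> (t -> t)).
At [ζ [ψ χ]]: neither ((t -> t) -> (e -> (t -> t))) nor ((e -> (e -> t)) -> (t -> t)) can take the other as argument; the node is ill-typed.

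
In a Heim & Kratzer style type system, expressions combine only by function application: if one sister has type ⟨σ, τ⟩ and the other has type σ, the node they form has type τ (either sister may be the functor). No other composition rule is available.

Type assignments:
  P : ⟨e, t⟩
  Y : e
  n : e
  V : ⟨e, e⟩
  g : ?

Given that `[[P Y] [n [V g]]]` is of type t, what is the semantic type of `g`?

⟨⟨e, e⟩, ⟨e, ⟨t, t⟩⟩⟩

For [[P Y] [n [V g]]] to have type t with [P Y] of type t, [n [V g]] must be the function: [n [V g]] : ⟨t, t⟩.
For [n [V g]] to have type ⟨t, t⟩ with n of type e, [V g] must be the function: [V g] : ⟨e, ⟨t, t⟩⟩.
For [V g] to have type ⟨e, ⟨t, t⟩⟩ with V of type ⟨e, e⟩, g must be the function: g : ⟨⟨e, e⟩, ⟨e, ⟨t, t⟩⟩⟩.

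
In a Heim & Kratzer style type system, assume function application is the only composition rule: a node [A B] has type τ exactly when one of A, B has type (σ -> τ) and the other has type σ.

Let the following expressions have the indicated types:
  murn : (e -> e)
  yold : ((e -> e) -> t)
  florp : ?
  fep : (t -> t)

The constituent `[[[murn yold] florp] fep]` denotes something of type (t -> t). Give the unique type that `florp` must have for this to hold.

(t -> ((t -> t) -> (t -> t)))

For [[[murn yold] florp] fep] to have type (t -> t) with fep of type (t -> t), [[murn yold] florp] must be the function: [[murn yold] florp] : ((t -> t) -> (t -> t)).
For [[murn yold] florp] to have type ((t -> t) -> (t -> t)) with [murn yold] of type t, florp must be the function: florp : (t -> ((t -> t) -> (t -> t))).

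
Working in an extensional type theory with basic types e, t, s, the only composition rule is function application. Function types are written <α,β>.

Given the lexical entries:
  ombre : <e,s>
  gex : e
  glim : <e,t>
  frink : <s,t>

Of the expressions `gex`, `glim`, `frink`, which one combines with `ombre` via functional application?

gex — combines: ombre : <e,s> takes gex : e as argument, giving s.
glim : <e,t> — neither side's domain matches the other.
frink : <s,t> — neither side's domain matches the other.

gex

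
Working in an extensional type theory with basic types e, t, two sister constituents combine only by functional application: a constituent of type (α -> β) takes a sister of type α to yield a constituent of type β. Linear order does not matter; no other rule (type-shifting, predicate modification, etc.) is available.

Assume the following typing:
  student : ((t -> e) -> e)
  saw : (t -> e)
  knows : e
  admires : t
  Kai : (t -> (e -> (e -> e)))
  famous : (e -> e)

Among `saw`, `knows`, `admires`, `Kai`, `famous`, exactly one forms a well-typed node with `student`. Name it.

saw

saw — combines: student : ((t -> e) -> e) takes saw : (t -> e) as argument, giving e.
knows : e — neither side's domain matches the other.
admires : t — neither side's domain matches the other.
Kai : (t -> (e -> (e -> e))) — neither side's domain matches the other.
famous : (e -> e) — neither side's domain matches the other.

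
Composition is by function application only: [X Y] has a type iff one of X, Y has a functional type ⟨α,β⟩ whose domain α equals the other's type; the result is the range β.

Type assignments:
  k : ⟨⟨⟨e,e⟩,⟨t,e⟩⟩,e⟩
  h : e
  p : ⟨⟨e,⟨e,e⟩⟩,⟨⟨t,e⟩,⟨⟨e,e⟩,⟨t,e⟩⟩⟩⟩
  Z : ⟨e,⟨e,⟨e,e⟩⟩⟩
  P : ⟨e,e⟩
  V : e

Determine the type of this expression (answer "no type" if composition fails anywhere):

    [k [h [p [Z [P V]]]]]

no type

[P V] — P of type ⟨e,e⟩ combines with V of type e: type e.
[Z [P V]] — Z of type ⟨e,⟨e,⟨e,e⟩⟩⟩ combines with [P V] of type e: type ⟨e,⟨e,e⟩⟩.
[p [Z [P V]]] — p of type ⟨⟨e,⟨e,e⟩⟩,⟨⟨t,e⟩,⟨⟨e,e⟩,⟨t,e⟩⟩⟩⟩ combines with [Z [P V]] of type ⟨e,⟨e,e⟩⟩: type ⟨⟨t,e⟩,⟨⟨e,e⟩,⟨t,e⟩⟩⟩.
[h [p [Z [P V]]]]: e with ⟨⟨t,e⟩,⟨⟨e,e⟩,⟨t,e⟩⟩⟩ — neither is a function whose domain matches the other; composition fails here.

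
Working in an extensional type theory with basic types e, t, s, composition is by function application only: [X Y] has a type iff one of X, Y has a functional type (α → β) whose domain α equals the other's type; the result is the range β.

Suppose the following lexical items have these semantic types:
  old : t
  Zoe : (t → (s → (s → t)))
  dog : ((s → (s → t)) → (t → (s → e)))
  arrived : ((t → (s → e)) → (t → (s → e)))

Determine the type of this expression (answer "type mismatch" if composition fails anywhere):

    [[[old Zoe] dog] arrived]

(t → (s → e))

[old Zoe] — Zoe of type (t → (s → (s → t))) combines with old of type t: type (s → (s → t)).
[[old Zoe] dog] — dog of type ((s → (s → t)) → (t → (s → e))) combines with [old Zoe] of type (s → (s → t)): type (t → (s → e)).
[[[old Zoe] dog] arrived] — arrived of type ((t → (s → e)) → (t → (s → e))) combines with [[old Zoe] dog] of type (t → (s → e)): type (t → (s → e)).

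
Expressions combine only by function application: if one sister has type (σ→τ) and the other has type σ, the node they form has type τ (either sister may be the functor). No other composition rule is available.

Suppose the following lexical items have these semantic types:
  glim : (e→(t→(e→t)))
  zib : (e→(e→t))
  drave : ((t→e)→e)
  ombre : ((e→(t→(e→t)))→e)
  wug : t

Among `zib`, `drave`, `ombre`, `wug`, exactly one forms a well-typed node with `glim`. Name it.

ombre

zib : (e→(e→t)) — glim needs e; zib needs e; neither fits.
drave : ((t→e)→e) — glim needs e; drave needs (t→e); neither fits.
ombre — combines: ombre : ((e→(t→(e→t)))→e) takes glim : (e→(t→(e→t))) as argument, giving e.
wug : t — glim needs e; wug needs nothing (atomic); neither fits.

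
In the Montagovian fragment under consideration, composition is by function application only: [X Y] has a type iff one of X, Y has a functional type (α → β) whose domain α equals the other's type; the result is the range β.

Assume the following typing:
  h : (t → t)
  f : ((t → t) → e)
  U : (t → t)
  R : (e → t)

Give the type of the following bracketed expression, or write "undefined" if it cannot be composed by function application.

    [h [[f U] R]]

[f U] — f of type ((t → t) → e) combines with U of type (t → t): type e.
[[f U] R] — R of type (e → t) combines with [f U] of type e: type t.
[h [[f U] R]] — h of type (t → t) combines with [[f U] R] of type t: type t.

t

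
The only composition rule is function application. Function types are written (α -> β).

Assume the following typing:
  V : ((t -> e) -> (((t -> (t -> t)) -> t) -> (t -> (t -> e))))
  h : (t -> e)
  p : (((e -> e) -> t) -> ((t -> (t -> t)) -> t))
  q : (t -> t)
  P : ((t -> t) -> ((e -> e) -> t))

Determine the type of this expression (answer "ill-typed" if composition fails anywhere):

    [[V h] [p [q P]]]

[V h]: functor V : ((t -> e) -> (((t -> (t -> t)) -> t) -> (t -> (t -> e)))), argument h : (t -> e); result (((t -> (t -> t)) -> t) -> (t -> (t -> e))).
[q P]: functor P : ((t -> t) -> ((e -> e) -> t)), argument q : (t -> t); result ((e -> e) -> t).
[p [q P]]: functor p : (((e -> e) -> t) -> ((t -> (t -> t)) -> t)), argument [q P] : ((e -> e) -> t); result ((t -> (t -> t)) -> t).
[[V h] [p [q P]]]: functor [V h] : (((t -> (t -> t)) -> t) -> (t -> (t -> e))), argument [p [q P]] : ((t -> (t -> t)) -> t); result (t -> (t -> e)).

(t -> (t -> e))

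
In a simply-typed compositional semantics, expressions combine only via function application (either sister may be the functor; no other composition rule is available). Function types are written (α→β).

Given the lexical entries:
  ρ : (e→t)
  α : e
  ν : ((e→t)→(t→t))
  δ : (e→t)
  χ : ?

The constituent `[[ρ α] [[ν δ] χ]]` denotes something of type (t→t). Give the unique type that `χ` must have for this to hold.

((t→t)→(t→(t→t)))

At [[ρ α] [[ν δ] χ]] (required: (t→t)): [ρ α] is t, which is not a function with range (t→t); hence [[ν δ] χ] is the functor — type (t→(t→t)).
At [[ν δ] χ] (required: (t→(t→t))): [ν δ] is (t→t), which is not a function with range (t→(t→t)); hence χ is the functor — type ((t→t)→(t→(t→t))).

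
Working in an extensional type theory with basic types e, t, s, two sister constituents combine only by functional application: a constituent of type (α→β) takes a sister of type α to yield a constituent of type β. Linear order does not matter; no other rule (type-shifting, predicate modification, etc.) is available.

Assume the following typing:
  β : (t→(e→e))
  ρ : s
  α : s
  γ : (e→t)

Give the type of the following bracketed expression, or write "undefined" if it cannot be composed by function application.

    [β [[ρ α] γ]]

undefined

[ρ α]: s with s — neither is a function whose domain matches the other; composition fails here.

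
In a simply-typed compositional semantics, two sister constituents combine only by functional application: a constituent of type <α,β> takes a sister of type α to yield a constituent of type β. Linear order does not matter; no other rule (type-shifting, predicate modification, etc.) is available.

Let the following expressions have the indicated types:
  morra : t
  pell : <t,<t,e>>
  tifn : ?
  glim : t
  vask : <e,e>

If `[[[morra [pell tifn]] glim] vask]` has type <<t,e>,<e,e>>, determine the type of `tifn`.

<<t,<t,e>>,<t,<t,<<e,e>,<<t,e>,<e,e>>>>>>

[[[morra [pell tifn]] glim] vask] is required to be <<t,e>,<e,e>>. vask : <e,e> cannot yield <<t,e>,<e,e>> as functor, so [[morra [pell tifn]] glim] : <<e,e>,<<t,e>,<e,e>>>.
[[morra [pell tifn]] glim] is required to be <<e,e>,<<t,e>,<e,e>>>. glim : t cannot yield <<e,e>,<<t,e>,<e,e>>> as functor, so [morra [pell tifn]] : <t,<<e,e>,<<t,e>,<e,e>>>>.
[morra [pell tifn]] is required to be <t,<<e,e>,<<t,e>,<e,e>>>>. morra : t cannot yield <t,<<e,e>,<<t,e>,<e,e>>>> as functor, so [pell tifn] : <t,<t,<<e,e>,<<t,e>,<e,e>>>>>.
[pell tifn] is required to be <t,<t,<<e,e>,<<t,e>,<e,e>>>>>. pell : <t,<t,e>> cannot yield <t,<t,<<e,e>,<<t,e>,<e,e>>>>> as functor, so tifn : <<t,<t,e>>,<t,<t,<<e,e>,<<t,e>,<e,e>>>>>>.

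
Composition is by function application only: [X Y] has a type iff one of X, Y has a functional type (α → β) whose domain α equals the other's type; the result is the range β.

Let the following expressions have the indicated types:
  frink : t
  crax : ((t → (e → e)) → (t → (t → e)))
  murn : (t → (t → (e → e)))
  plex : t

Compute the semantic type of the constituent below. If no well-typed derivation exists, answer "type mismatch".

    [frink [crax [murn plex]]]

(t → e)

At [murn plex], murn : (t → (t → (e → e))) takes plex : t, giving (t → (e → e)).
At [crax [murn plex]], crax : ((t → (e → e)) → (t → (t → e))) takes [murn plex] : (t → (e → e)), giving (t → (t → e)).
At [frink [crax [murn plex]]], [crax [murn plex]] : (t → (t → e)) takes frink : t, giving (t → e).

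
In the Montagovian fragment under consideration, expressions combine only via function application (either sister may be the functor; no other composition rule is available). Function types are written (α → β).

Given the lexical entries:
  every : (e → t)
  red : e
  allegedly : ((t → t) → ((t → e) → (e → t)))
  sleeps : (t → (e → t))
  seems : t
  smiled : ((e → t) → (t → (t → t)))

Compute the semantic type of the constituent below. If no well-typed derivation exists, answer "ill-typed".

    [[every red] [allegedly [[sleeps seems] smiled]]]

ill-typed

[every red]: every is (e → t), red is e; result t.
[sleeps seems]: sleeps is (t → (e → t)), seems is t; result (e → t).
[[sleeps seems] smiled]: smiled is ((e → t) → (t → (t → t))), [sleeps seems] is (e → t); result (t → (t → t)).
[allegedly [[sleeps seems] smiled]]: ((t → t) → ((t → e) → (e → t))) with (t → (t → t)) — neither is a function whose domain matches the other; composition fails here.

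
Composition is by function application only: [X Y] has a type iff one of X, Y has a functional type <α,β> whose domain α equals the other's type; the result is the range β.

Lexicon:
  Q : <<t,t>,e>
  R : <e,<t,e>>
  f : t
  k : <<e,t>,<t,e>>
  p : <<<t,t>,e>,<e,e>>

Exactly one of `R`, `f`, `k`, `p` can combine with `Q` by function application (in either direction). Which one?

p

R : <e,<t,e>> — neither side's domain matches the other.
f : t — neither side's domain matches the other.
k : <<e,t>,<t,e>> — neither side's domain matches the other.
p — combines: p : <<<t,t>,e>,<e,e>> takes Q : <<t,t>,e> as argument, giving <e,e>.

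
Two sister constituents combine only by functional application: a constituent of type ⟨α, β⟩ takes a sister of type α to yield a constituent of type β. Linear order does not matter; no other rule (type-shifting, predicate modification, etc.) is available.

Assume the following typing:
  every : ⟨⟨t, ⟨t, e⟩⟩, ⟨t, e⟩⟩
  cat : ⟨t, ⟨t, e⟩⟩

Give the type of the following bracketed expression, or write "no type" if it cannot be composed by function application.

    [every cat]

[every cat]: every is ⟨⟨t, ⟨t, e⟩⟩, ⟨t, e⟩⟩, cat is ⟨t, ⟨t, e⟩⟩; result ⟨t, e⟩.

⟨t, e⟩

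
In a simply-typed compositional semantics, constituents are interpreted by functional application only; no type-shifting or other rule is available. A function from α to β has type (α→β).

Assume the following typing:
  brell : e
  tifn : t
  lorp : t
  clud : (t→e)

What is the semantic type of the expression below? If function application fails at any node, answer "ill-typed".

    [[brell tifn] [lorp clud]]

ill-typed

[brell tifn]: e and t cannot combine by function application — type clash.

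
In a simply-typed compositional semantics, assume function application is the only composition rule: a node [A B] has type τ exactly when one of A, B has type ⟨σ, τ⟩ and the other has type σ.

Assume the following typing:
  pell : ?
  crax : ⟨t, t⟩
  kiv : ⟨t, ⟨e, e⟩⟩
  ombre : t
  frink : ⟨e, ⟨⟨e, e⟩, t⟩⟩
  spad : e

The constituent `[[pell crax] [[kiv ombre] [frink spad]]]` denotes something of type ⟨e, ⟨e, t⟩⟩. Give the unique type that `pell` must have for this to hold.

⟨⟨t, t⟩, ⟨t, ⟨e, ⟨e, t⟩⟩⟩⟩

At [[pell crax] [[kiv ombre] [frink spad]]] (required: ⟨e, ⟨e, t⟩⟩): [[kiv ombre] [frink spad]] is t, which is not a function with range ⟨e, ⟨e, t⟩⟩; hence [pell crax] is the functor — type ⟨t, ⟨e, ⟨e, t⟩⟩⟩.
At [pell crax] (required: ⟨t, ⟨e, ⟨e, t⟩⟩⟩): crax is ⟨t, t⟩, which is not a function with range ⟨t, ⟨e, ⟨e, t⟩⟩⟩; hence pell is the functor — type ⟨⟨t, t⟩, ⟨t, ⟨e, ⟨e, t⟩⟩⟩⟩.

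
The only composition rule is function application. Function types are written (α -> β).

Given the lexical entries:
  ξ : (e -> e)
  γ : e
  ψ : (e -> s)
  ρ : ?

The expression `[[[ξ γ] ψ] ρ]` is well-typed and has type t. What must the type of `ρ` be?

(s -> t)

[[[ξ γ] ψ] ρ] must have type t. The sister [[ξ γ] ψ] has type s; that is not a function onto t, so ρ must be the functor, of type (s -> t).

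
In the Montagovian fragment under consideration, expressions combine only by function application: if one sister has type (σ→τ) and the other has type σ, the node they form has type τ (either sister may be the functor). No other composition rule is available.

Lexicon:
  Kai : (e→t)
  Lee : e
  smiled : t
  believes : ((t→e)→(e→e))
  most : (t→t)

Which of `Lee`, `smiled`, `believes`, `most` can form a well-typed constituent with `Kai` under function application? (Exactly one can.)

Lee — combines: Kai : (e→t) takes Lee : e as argument, giving t.
smiled : t — does not combine with Kai.
believes : ((t→e)→(e→e)) — does not combine with Kai.
most : (t→t) — does not combine with Kai.

Lee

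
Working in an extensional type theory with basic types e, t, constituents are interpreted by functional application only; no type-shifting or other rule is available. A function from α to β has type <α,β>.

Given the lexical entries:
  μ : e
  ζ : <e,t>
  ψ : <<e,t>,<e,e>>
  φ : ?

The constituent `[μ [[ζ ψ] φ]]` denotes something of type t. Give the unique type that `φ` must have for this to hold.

[μ [[ζ ψ] φ]] is required to be t. μ : e cannot yield t as functor, so [[ζ ψ] φ] : <e,t>.
[[ζ ψ] φ] is required to be <e,t>. [ζ ψ] : <e,e> cannot yield <e,t> as functor, so φ : <<e,e>,<e,t>>.

<<e,e>,<e,t>>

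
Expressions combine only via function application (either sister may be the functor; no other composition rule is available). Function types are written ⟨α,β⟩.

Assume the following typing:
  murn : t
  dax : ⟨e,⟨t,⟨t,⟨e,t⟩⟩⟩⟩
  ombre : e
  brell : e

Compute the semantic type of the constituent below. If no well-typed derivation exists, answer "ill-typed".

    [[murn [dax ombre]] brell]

[dax ombre]: functor dax : ⟨e,⟨t,⟨t,⟨e,t⟩⟩⟩⟩, argument ombre : e; result ⟨t,⟨t,⟨e,t⟩⟩⟩.
[murn [dax ombre]]: functor [dax ombre] : ⟨t,⟨t,⟨e,t⟩⟩⟩, argument murn : t; result ⟨t,⟨e,t⟩⟩.
[[murn [dax ombre]] brell]: ⟨t,⟨e,t⟩⟩ with e — neither is a function whose domain matches the other; composition fails here.

ill-typed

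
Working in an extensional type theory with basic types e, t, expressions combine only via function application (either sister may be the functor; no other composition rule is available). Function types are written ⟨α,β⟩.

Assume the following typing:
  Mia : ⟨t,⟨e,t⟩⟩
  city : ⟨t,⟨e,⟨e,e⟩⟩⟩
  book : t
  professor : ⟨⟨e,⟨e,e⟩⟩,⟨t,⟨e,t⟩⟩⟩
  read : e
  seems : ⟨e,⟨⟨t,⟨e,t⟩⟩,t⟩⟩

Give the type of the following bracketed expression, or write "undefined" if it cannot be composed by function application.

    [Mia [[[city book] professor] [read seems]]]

⟨e,t⟩

[city book] — city of type ⟨t,⟨e,⟨e,e⟩⟩⟩ combines with book of type t: type ⟨e,⟨e,e⟩⟩.
[[city book] professor] — professor of type ⟨⟨e,⟨e,e⟩⟩,⟨t,⟨e,t⟩⟩⟩ combines with [city book] of type ⟨e,⟨e,e⟩⟩: type ⟨t,⟨e,t⟩⟩.
[read seems] — seems of type ⟨e,⟨⟨t,⟨e,t⟩⟩,t⟩⟩ combines with read of type e: type ⟨⟨t,⟨e,t⟩⟩,t⟩.
[[[city book] professor] [read seems]] — [read seems] of type ⟨⟨t,⟨e,t⟩⟩,t⟩ combines with [[city book] professor] of type ⟨t,⟨e,t⟩⟩: type t.
[Mia [[[city book] professor] [read seems]]] — Mia of type ⟨t,⟨e,t⟩⟩ combines with [[[city book] professor] [read seems]] of type t: type ⟨e,t⟩.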